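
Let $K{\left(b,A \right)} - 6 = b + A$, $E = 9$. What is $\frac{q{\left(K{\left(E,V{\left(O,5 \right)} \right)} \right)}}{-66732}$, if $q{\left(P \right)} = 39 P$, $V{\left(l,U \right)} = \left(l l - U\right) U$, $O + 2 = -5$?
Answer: $- \frac{3055}{22244} \approx -0.13734$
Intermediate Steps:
$O = -7$ ($O = -2 - 5 = -7$)
$V{\left(l,U \right)} = U \left(l^{2} - U\right)$ ($V{\left(l,U \right)} = \left(l^{2} - U\right) U = U \left(l^{2} - U\right)$)
$K{\left(b,A \right)} = 6 + A + b$ ($K{\left(b,A \right)} = 6 + \left(b + A\right) = 6 + \left(A + b\right) = 6 + A + b$)
$\frac{q{\left(K{\left(E,V{\left(O,5 \right)} \right)} \right)}}{-66732} = \frac{39 \left(6 + 5 \left(\left(-7\right)^{2} - 5\right) + 9\right)}{-66732} = 39 \left(6 + 5 \left(49 - 5\right) + 9\right) \left(- \frac{1}{66732}\right) = 39 \left(6 + 5 \cdot 44 + 9\right) \left(- \frac{1}{66732}\right) = 39 \left(6 + 220 + 9\right) \left(- \frac{1}{66732}\right) = 39 \cdot 235 \left(- \frac{1}{66732}\right) = 9165 \left(- \frac{1}{66732}\right) = - \frac{3055}{22244}$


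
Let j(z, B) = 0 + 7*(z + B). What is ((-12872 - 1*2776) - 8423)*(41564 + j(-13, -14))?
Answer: -995937625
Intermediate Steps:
j(z, B) = 7*B + 7*z (j(z, B) = 0 + 7*(B + z) = 0 + (7*B + 7*z) = 7*B + 7*z)
((-12872 - 1*2776) - 8423)*(41564 + j(-13, -14)) = ((-12872 - 1*2776) - 8423)*(41564 + (7*(-14) + 7*(-13))) = ((-12872 - 2776) - 8423)*(41564 + (-98 - 91)) = (-15648 - 8423)*(41564 - 189) = -24071*41375 = -995937625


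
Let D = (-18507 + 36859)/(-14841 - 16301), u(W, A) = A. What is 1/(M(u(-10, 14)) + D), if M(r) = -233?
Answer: -15571/3637219 ≈ -0.0042810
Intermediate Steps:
D = -9176/15571 (D = 18352/(-31142) = 18352*(-1/31142) = -9176/15571 ≈ -0.58930)
1/(M(u(-10, 14)) + D) = 1/(-233 - 9176/15571) = 1/(-3637219/15571) = -15571/3637219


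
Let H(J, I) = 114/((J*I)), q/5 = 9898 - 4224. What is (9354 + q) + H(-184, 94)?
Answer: 326237095/8648 ≈ 37724.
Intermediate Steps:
q = 28370 (q = 5*(9898 - 4224) = 5*5674 = 28370)
H(J, I) = 114/(I*J) (H(J, I) = 114/((I*J)) = 114*(1/(I*J)) = 114/(I*J))
(9354 + q) + H(-184, 94) = (9354 + 28370) + 114/(94*(-184)) = 37724 + 114*(1/94)*(-1/184) = 37724 - 57/8648 = 326237095/8648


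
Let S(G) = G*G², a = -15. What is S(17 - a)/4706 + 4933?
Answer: 11623733/2353 ≈ 4940.0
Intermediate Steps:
S(G) = G³
S(17 - a)/4706 + 4933 = (17 - 1*(-15))³/4706 + 4933 = (17 + 15)³*(1/4706) + 4933 = 32³*(1/4706) + 4933 = 32768*(1/4706) + 4933 = 16384/2353 + 4933 = 11623733/2353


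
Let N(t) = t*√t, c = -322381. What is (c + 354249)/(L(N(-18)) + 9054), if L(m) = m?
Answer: 8014802/2277243 + 15934*I*√2/759081 ≈ 3.5195 + 0.029686*I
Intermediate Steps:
N(t) = t^(3/2)
(c + 354249)/(L(N(-18)) + 9054) = (-322381 + 354249)/((-18)^(3/2) + 9054) = 31868/(-54*I*√2 + 9054) = 31868/(9054 - 54*I*√2)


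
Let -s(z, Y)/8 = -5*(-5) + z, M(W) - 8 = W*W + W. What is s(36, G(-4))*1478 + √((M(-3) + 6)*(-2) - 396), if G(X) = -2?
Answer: -721264 + 2*I*√109 ≈ -7.2126e+5 + 20.881*I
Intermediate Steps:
M(W) = 8 + W + W² (M(W) = 8 + (W*W + W) = 8 + (W² + W) = 8 + (W + W²) = 8 + W + W²)
s(z, Y) = -200 - 8*z (s(z, Y) = -8*(-5*(-5) + z) = -8*(25 + z) = -200 - 8*z)
s(36, G(-4))*1478 + √((M(-3) + 6)*(-2) - 396) = (-200 - 8*36)*1478 + √(((8 - 3 + (-3)²) + 6)*(-2) - 396) = (-200 - 288)*1478 + √(((8 - 3 + 9) + 6)*(-2) - 396) = -488*1478 + √((14 + 6)*(-2) - 396) = -721264 + √(20*(-2) - 396) = -721264 + √(-40 - 396) = -721264 + √(-436) = -721264 + 2*I*√109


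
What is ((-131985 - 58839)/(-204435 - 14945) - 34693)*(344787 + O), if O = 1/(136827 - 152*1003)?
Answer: -10252979328269381338/857172505 ≈ -1.1961e+10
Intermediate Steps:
O = -1/15629 (O = 1/(136827 - 152456) = 1/(-15629) = -1/15629 ≈ -6.3984e-5)
((-131985 - 58839)/(-204435 - 14945) - 34693)*(344787 + O) = ((-131985 - 58839)/(-204435 - 14945) - 34693)*(344787 - 1/15629) = (-190824/(-219380) - 34693)*(5388676022/15629) = (-190824*(-1/219380) - 34693)*(5388676022/15629) = (47706/54845 - 34693)*(5388676022/15629) = -1902689879/54845*5388676022/15629 = -10252979328269381338/857172505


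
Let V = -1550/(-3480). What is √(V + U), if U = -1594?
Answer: I*√48246459/174 ≈ 39.919*I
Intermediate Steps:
V = 155/348 (V = -1550*(-1/3480) = 155/348 ≈ 0.44540)
√(V + U) = √(155/348 - 1594) = √(-554557/348) = I*√48246459/174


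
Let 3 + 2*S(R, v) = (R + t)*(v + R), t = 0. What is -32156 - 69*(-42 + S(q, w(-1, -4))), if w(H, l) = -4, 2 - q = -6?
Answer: -60517/2 ≈ -30259.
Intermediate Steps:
q = 8 (q = 2 - 1*(-6) = 2 + 6 = 8)
S(R, v) = -3/2 + R*(R + v)/2 (S(R, v) = -3/2 + ((R + 0)*(v + R))/2 = -3/2 + (R*(R + v))/2 = -3/2 + R*(R + v)/2)
-32156 - 69*(-42 + S(q, w(-1, -4))) = -32156 - 69*(-42 + (-3/2 + (½)*8² + (½)*8*(-4))) = -32156 - 69*(-42 + (-3/2 + (½)*64 - 16)) = -32156 - 69*(-42 + (-3/2 + 32 - 16)) = -32156 - 69*(-42 + 29/2) = -32156 - 69*(-55)/2 = -32156 - 1*(-3795/2) = -32156 + 3795/2 = -60517/2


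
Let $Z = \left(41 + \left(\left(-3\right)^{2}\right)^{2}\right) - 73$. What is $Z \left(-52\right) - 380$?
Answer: $-2928$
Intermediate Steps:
$Z = 49$ ($Z = \left(41 + 9^{2}\right) - 73 = \left(41 + 81\right) - 73 = 122 - 73 = 49$)
$Z \left(-52\right) - 380 = 49 \left(-52\right) - 380 = -2548 - 380 = -2928$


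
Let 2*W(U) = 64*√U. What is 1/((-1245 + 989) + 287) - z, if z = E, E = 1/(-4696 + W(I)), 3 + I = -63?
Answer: 2783197/85715000 + I*√66/691250 ≈ 0.03247 + 1.1753e-5*I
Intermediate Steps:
I = -66 (I = -3 - 63 = -66)
W(U) = 32*√U (W(U) = (64*√U)/2 = 32*√U)
E = 1/(-4696 + 32*I*√66) (E = 1/(-4696 + 32*√(-66)) = 1/(-4696 + 32*(I*√66)) = 1/(-4696 + 32*I*√66) ≈ -0.0002123 - 1.1753e-5*I)
z = -587/2765000 - I*√66/691250 ≈ -0.0002123 - 1.1753e-5*I
1/((-1245 + 989) + 287) - z = 1/((-1245 + 989) + 287) - (-587/2765000 - I*√66/691250) = 1/(-256 + 287) + (587/2765000 + I*√66/691250) = 1/31 + (587/2765000 + I*√66/691250) = 2783197/85715000 + I*√66/691250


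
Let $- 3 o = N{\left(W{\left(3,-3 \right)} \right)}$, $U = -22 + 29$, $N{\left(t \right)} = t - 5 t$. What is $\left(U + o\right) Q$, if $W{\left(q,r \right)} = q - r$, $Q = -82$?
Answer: $-1230$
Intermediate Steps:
$N{\left(t \right)} = - 4 t$
$U = 7$
$o = 8$ ($o = - \frac{\left(-4\right) \left(3 - -3\right)}{3} = - \frac{\left(-4\right) \left(3 + 3\right)}{3} = - \frac{\left(-4\right) 6}{3} = \left(- \frac{1}{3}\right) \left(-24\right) = 8$)
$\left(U + o\right) Q = \left(7 + 8\right) \left(-82\right) = 15 \left(-82\right) = -1230$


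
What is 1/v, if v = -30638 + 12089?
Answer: -1/18549 ≈ -5.3911e-5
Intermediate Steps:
v = -18549
1/v = 1/(-18549) = -1/18549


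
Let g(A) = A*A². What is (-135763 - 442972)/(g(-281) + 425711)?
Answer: 115747/4352466 ≈ 0.026593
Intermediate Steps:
g(A) = A³
(-135763 - 442972)/(g(-281) + 425711) = (-135763 - 442972)/((-281)³ + 425711) = -578735/(-22188041 + 425711) = -578735/(-21762330) = -578735*(-1/21762330) = 115747/4352466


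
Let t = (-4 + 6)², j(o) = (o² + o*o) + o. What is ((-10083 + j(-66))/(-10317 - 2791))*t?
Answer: 1437/3277 ≈ 0.43851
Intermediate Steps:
j(o) = o + 2*o² (j(o) = (o² + o²) + o = 2*o² + o = o + 2*o²)
t = 4 (t = 2² = 4)
((-10083 + j(-66))/(-10317 - 2791))*t = ((-10083 - 66*(1 + 2*(-66)))/(-10317 - 2791))*4 = ((-10083 - 66*(1 - 132))/(-13108))*4 = ((-10083 - 66*(-131))*(-1/13108))*4 = ((-10083 + 8646)*(-1/13108))*4 = -1437*(-1/13108)*4 = (1437/13108)*4 = 1437/3277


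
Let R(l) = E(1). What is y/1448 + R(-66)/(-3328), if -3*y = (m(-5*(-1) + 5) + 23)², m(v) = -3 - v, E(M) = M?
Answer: -42143/1807104 ≈ -0.023321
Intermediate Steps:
R(l) = 1
y = -100/3 (y = -((-3 - (-5*(-1) + 5)) + 23)²/3 = -((-3 - (5 + 5)) + 23)²/3 = -((-3 - 1*10) + 23)²/3 = -((-3 - 10) + 23)²/3 = -(-13 + 23)²/3 = -⅓*10² = -⅓*100 = -100/3 ≈ -33.333)
y/1448 + R(-66)/(-3328) = -100/3/1448 + 1/(-3328) = -100/3*1/1448 + 1*(-1/3328) = -25/1086 - 1/3328 = -42143/1807104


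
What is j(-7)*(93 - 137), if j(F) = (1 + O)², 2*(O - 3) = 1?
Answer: -891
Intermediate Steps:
O = 7/2 (O = 3 + (½)*1 = 3 + ½ = 7/2 ≈ 3.5000)
j(F) = 81/4 (j(F) = (1 + 7/2)² = (9/2)² = 81/4)
j(-7)*(93 - 137) = 81*(93 - 137)/4 = (81/4)*(-44) = -891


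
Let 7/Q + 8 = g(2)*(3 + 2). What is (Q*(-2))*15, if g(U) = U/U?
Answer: 70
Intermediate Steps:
g(U) = 1
Q = -7/3 (Q = 7/(-8 + 1*(3 + 2)) = 7/(-8 + 1*5) = 7/(-8 + 5) = 7/(-3) = 7*(-⅓) = -7/3 ≈ -2.3333)
(Q*(-2))*15 = -7/3*(-2)*15 = (14/3)*15 = 70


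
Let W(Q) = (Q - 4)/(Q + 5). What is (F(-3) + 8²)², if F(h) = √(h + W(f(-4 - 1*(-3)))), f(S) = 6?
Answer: (704 + I*√341)²/121 ≈ 4093.2 + 214.88*I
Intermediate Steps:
W(Q) = (-4 + Q)/(5 + Q)
F(h) = √(2/11 + h) (F(h) = √(h + (-4 + 6)/(5 + 6)) = √(h + 2/11) = √(2/11 + h))
(F(-3) + 8²)² = (√(22 + 121*(-3))/11 + 8²)² = (√(22 - 363)/11 + 64)² = (√(-341)/11 + 64)² = ((I*√341)/11 + 64)² = (I*√341/11 + 64)² = (64 + I*√341/11)²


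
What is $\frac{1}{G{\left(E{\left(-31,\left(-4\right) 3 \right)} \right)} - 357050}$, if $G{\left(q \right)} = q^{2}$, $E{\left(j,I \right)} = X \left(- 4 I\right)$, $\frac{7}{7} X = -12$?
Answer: $- \frac{1}{25274} \approx -3.9566 \cdot 10^{-5}$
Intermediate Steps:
$X = -12$
$E{\left(j,I \right)} = 48 I$ ($E{\left(j,I \right)} = - 12 \left(- 4 I\right) = 48 I$)
$\frac{1}{G{\left(E{\left(-31,\left(-4\right) 3 \right)} \right)} - 357050} = \frac{1}{\left(48 \left(\left(-4\right) 3\right)\right)^{2} - 357050} = \frac{1}{\left(48 \left(-12\right)\right)^{2} - 357050} = \frac{1}{\left(-576\right)^{2} - 357050} = \frac{1}{331776 - 357050} = \frac{1}{-25274} = - \frac{1}{25274}$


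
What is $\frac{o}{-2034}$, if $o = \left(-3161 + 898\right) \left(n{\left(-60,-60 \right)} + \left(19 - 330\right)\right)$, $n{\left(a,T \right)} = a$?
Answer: $- \frac{839573}{2034} \approx -412.77$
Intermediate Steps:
$o = 839573$ ($o = \left(-3161 + 898\right) \left(-60 + \left(19 - 330\right)\right) = - 2263 \left(-60 + \left(19 - 330\right)\right) = - 2263 \left(-60 - 311\right) = \left(-2263\right) \left(-371\right) = 839573$)
$\frac{o}{-2034} = \frac{839573}{-2034} = 839573 \left(- \frac{1}{2034}\right) = - \frac{839573}{2034}$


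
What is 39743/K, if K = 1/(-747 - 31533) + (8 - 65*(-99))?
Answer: 1282904040/207980039 ≈ 6.1684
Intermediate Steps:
K = 207980039/32280 (K = 1/(-32280) + (8 + 6435) = -1/32280 + 6443 = 207980039/32280 ≈ 6443.0)
39743/K = 39743/(207980039/32280) = 39743*(32280/207980039) = 1282904040/207980039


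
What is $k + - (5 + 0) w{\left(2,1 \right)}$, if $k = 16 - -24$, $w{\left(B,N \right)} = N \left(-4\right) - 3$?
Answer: $75$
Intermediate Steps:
$w{\left(B,N \right)} = -3 - 4 N$ ($w{\left(B,N \right)} = - 4 N - 3 = -3 - 4 N$)
$k = 40$ ($k = 16 + 24 = 40$)
$k + - (5 + 0) w{\left(2,1 \right)} = 40 + - (5 + 0) \left(-3 - 4\right) = 40 + \left(-1\right) 5 \left(-3 - 4\right) = 40 - -35 = 40 + 35 = 75$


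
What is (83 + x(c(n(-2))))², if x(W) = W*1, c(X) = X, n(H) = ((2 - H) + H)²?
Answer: 7569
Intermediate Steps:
n(H) = 4 (n(H) = 2² = 4)
x(W) = W
(83 + x(c(n(-2))))² = (83 + 4)² = 87² = 7569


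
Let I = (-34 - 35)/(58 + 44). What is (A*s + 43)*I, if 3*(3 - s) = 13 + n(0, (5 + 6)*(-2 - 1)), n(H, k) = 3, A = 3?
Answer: -414/17 ≈ -24.353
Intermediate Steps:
I = -23/34 (I = -69/102 = -69*1/102 = -23/34 ≈ -0.67647)
s = -7/3 (s = 3 - (13 + 3)/3 = 3 - ⅓*16 = 3 - 16/3 = -7/3 ≈ -2.3333)
(A*s + 43)*I = (3*(-7/3) + 43)*(-23/34) = (-7 + 43)*(-23/34) = 36*(-23/34) = -414/17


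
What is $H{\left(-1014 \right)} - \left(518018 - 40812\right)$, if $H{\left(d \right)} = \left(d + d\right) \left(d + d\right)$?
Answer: $3635578$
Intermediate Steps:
$H{\left(d \right)} = 4 d^{2}$ ($H{\left(d \right)} = 2 d 2 d = 4 d^{2}$)
$H{\left(-1014 \right)} - \left(518018 - 40812\right) = 4 \left(-1014\right)^{2} - \left(518018 - 40812\right) = 4 \cdot 1028196 - \left(518018 - 40812\right) = 4112784 - 477206 = 3635578$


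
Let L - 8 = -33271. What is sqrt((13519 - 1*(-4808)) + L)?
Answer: 2*I*sqrt(3734) ≈ 122.21*I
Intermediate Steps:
L = -33263 (L = 8 - 33271 = -33263)
sqrt((13519 - 1*(-4808)) + L) = sqrt((13519 - 1*(-4808)) - 33263) = sqrt((13519 + 4808) - 33263) = sqrt(18327 - 33263) = sqrt(-14936) = 2*I*sqrt(3734)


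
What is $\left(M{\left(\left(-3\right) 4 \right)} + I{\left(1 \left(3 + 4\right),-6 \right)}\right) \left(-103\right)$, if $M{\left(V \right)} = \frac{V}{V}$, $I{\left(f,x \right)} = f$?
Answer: $-824$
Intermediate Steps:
$M{\left(V \right)} = 1$
$\left(M{\left(\left(-3\right) 4 \right)} + I{\left(1 \left(3 + 4\right),-6 \right)}\right) \left(-103\right) = \left(1 + 1 \left(3 + 4\right)\right) \left(-103\right) = \left(1 + 1 \cdot 7\right) \left(-103\right) = \left(1 + 7\right) \left(-103\right) = 8 \left(-103\right) = -824$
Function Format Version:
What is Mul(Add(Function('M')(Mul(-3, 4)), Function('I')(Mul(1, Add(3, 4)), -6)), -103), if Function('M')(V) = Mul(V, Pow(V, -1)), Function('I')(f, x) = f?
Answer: -824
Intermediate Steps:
Function('M')(V) = 1
Mul(Add(Function('M')(Mul(-3, 4)), Function('I')(Mul(1, Add(3, 4)), -6)), -103) = Mul(Add(1, Mul(1, Add(3, 4))), -103) = Mul(Add(1, Mul(1, 7)), -103) = Mul(Add(1, 7), -103) = Mul(8, -103) = -824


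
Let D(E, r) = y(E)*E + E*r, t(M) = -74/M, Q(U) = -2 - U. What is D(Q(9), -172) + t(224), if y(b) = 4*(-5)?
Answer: 236507/112 ≈ 2111.7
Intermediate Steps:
y(b) = -20
D(E, r) = -20*E + E*r
D(Q(9), -172) + t(224) = (-2 - 1*9)*(-20 - 172) - 74/224 = (-2 - 9)*(-192) - 74*1/224 = -11*(-192) - 37/112 = 2112 - 37/112 = 236507/112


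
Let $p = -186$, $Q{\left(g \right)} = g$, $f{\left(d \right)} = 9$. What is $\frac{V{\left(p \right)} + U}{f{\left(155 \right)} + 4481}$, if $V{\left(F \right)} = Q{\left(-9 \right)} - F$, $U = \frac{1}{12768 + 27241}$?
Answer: $\frac{3540797}{89820205} \approx 0.039421$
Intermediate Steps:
$U = \frac{1}{40009} \approx 2.4994 \cdot 10^{-5}$
$V{\left(F \right)} = -9 - F$
$\frac{V{\left(p \right)} + U}{f{\left(155 \right)} + 4481} = \frac{\left(-9 - -186\right) + \frac{1}{40009}}{9 + 4481} = \frac{\left(-9 + 186\right) + \frac{1}{40009}}{4490} = \left(177 + \frac{1}{40009}\right) \frac{1}{4490} = \frac{7081594}{40009} \cdot \frac{1}{4490} = \frac{3540797}{89820205}$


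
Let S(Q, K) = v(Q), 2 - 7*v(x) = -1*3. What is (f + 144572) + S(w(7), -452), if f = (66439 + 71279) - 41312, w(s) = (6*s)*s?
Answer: 1686851/7 ≈ 2.4098e+5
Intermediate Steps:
w(s) = 6*s²
v(x) = 5/7 (v(x) = 2/7 - (-1)*3/7 = 2/7 - ⅐*(-3) = 2/7 + 3/7 = 5/7)
S(Q, K) = 5/7
f = 96406 (f = 137718 - 41312 = 96406)
(f + 144572) + S(w(7), -452) = (96406 + 144572) + 5/7 = 240978 + 5/7 = 1686851/7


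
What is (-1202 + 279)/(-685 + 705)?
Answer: -923/20 ≈ -46.150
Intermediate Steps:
(-1202 + 279)/(-685 + 705) = -923/20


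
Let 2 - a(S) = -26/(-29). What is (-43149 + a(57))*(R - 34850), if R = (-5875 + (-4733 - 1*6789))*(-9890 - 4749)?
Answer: -318628021994737/29 ≈ -1.0987e+13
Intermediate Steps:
R = 254674683 (R = (-5875 + (-4733 - 6789))*(-14639) = (-5875 - 11522)*(-14639) = -17397*(-14639) = 254674683)
a(S) = 32/29 (a(S) = 2 - (-26)/(-29) = 2 - (-26)*(-1)/29 = 2 - 1*26/29 = 2 - 26/29 = 32/29)
(-43149 + a(57))*(R - 34850) = (-43149 + 32/29)*(254674683 - 34850) = -1251289/29*254639833 = -318628021994737/29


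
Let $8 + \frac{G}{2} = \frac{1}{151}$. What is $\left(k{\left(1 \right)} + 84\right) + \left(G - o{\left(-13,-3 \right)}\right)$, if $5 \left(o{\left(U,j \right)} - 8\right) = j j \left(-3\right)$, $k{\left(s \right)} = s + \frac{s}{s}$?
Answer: $\frac{50897}{755} \approx 67.413$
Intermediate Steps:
$k{\left(s \right)} = 1 + s$ ($k{\left(s \right)} = s + 1 = 1 + s$)
$G = - \frac{2414}{151}$ ($G = -16 + \frac{2}{151} = - \frac{2414}{151} \approx -15.987$)
$o{\left(U,j \right)} = 8 - \frac{3 j^{2}}{5}$ ($o{\left(U,j \right)} = 8 + \frac{j j \left(-3\right)}{5} = 8 + \frac{j^{2} \left(-3\right)}{5} = 8 + \frac{\left(-3\right) j^{2}}{5} = 8 - \frac{3 j^{2}}{5}$)
$\left(k{\left(1 \right)} + 84\right) + \left(G - o{\left(-13,-3 \right)}\right) = \left(\left(1 + 1\right) + 84\right) - \left(\frac{3622}{151} - \frac{27}{5}\right) = \left(2 + 84\right) - \left(\frac{3622}{151} - \frac{27}{5}\right) = 86 - \frac{14033}{755} = \frac{50897}{755}$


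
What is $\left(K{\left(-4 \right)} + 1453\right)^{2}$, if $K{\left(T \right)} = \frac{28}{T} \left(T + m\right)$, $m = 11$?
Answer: $1971216$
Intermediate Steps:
$K{\left(T \right)} = \frac{28 \left(11 + T\right)}{T}$ ($K{\left(T \right)} = \frac{28}{T} \left(T + 11\right) = \frac{28}{T} \left(11 + T\right) = \frac{28 \left(11 + T\right)}{T}$)
$\left(K{\left(-4 \right)} + 1453\right)^{2} = \left(\left(28 + \frac{308}{-4}\right) + 1453\right)^{2} = \left(\left(28 + 308 \left(- \frac{1}{4}\right)\right) + 1453\right)^{2} = \left(\left(28 - 77\right) + 1453\right)^{2} = \left(-49 + 1453\right)^{2} = 1404^{2} = 1971216$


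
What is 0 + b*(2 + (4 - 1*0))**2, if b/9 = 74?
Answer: 23976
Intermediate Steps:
b = 666 (b = 9*74 = 666)
0 + b*(2 + (4 - 1*0))**2 = 0 + 666*(2 + (4 - 1*0))**2 = 0 + 666*(2 + (4 + 0))**2 = 0 + 666*(2 + 4)**2 = 0 + 666*6**2 = 0 + 666*36 = 0 + 23976 = 23976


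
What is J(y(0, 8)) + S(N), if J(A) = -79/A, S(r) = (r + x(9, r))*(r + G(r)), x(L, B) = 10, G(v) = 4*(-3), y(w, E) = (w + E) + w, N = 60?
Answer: 26801/8 ≈ 3350.1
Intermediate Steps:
y(w, E) = E + 2*w (y(w, E) = (E + w) + w = E + 2*w)
G(v) = -12
S(r) = (-12 + r)*(10 + r) (S(r) = (r + 10)*(r - 12) = (10 + r)*(-12 + r) = (-12 + r)*(10 + r))
J(y(0, 8)) + S(N) = -79/(8 + 2*0) + (-120 + 60² - 2*60) = -79/(8 + 0) + (-120 + 3600 - 120) = -79/8 + 3360 = 26801/8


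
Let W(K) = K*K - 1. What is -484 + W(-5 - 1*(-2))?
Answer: -476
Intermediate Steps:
W(K) = -1 + K² (W(K) = K² - 1 = -1 + K²)
-484 + W(-5 - 1*(-2)) = -484 + (-1 + (-5 - 1*(-2))²) = -484 + (-1 + (-5 + 2)²) = -484 + (-1 + (-3)²) = -484 + (-1 + 9) = -484 + 8 = -476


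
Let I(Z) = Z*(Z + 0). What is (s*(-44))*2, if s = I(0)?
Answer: 0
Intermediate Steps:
I(Z) = Z² (I(Z) = Z*Z = Z²)
s = 0 (s = 0² = 0)
(s*(-44))*2 = (0*(-44))*2 = 0*2 = 0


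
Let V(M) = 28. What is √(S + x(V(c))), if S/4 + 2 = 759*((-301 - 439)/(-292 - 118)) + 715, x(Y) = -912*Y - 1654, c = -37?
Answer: I*√31700954/41 ≈ 137.33*I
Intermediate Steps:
x(Y) = -1654 - 912*Y
S = 341596/41 (S = -8 + 4*(759*((-301 - 439)/(-292 - 118)) + 715) = -8 + 4*(759*(-740/(-410)) + 715) = -8 + 4*(759*(-740*(-1/410)) + 715) = -8 + 4*(759*(74/41) + 715) = -8 + 4*(56166/41 + 715) = -8 + 4*(85481/41) = -8 + 341924/41 = 341596/41 ≈ 8331.6)
√(S + x(V(c))) = √(341596/41 + (-1654 - 912*28)) = √(341596/41 + (-1654 - 25536)) = √(341596/41 - 27190) = √(-773194/41) = I*√31700954/41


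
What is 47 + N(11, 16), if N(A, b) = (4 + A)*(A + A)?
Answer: 377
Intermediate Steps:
N(A, b) = 2*A*(4 + A) (N(A, b) = (4 + A)*(2*A) = 2*A*(4 + A))
47 + N(11, 16) = 47 + 2*11*(4 + 11) = 47 + 2*11*15 = 47 + 330 = 377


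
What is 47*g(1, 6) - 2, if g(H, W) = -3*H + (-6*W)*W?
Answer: -10295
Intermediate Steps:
g(H, W) = -6*W² - 3*H (g(H, W) = -3*H - 6*W² = -6*W² - 3*H)
47*g(1, 6) - 2 = 47*(-6*6² - 3*1) - 2 = 47*(-6*36 - 3) - 2 = 47*(-216 - 3) - 2 = 47*(-219) - 2 = -10293 - 2 = -10295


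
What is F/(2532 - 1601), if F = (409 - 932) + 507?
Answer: -16/931 ≈ -0.017186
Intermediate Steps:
F = -16 (F = -523 + 507 = -16)
F/(2532 - 1601) = -16/(2532 - 1601) = -16/931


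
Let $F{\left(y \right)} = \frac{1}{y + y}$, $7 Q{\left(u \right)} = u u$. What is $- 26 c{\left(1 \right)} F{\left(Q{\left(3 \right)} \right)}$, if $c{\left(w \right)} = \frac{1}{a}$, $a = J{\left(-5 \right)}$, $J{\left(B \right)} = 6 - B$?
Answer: $- \frac{91}{99} \approx -0.91919$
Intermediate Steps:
$Q{\left(u \right)} = \frac{u^{2}}{7}$ ($Q{\left(u \right)} = \frac{u u}{7} = \frac{u^{2}}{7}$)
$a = 11$ ($a = 6 - -5 = 6 + 5 = 11$)
$F{\left(y \right)} = \frac{1}{2 y}$
$c{\left(w \right)} = \frac{1}{11}$
$- 26 c{\left(1 \right)} F{\left(Q{\left(3 \right)} \right)} = \left(-26\right) \frac{1}{11} \frac{1}{2 \frac{3^{2}}{7}} = - \frac{26 \frac{1}{2 \cdot \frac{1}{7} \cdot 9}}{11} = - \frac{26 \frac{1}{2 \cdot \frac{9}{7}}}{11} = - \frac{26 \cdot \frac{1}{2} \cdot \frac{7}{9}}{11} = \left(- \frac{26}{11}\right) \frac{7}{18} = - \frac{91}{99}$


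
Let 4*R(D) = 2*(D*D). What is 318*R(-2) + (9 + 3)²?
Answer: 780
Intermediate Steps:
R(D) = D²/2 (R(D) = (2*(D*D))/4 = (2*D²)/4 = D²/2)
318*R(-2) + (9 + 3)² = 318*((½)*(-2)²) + (9 + 3)² = 318*((½)*4) + 12² = 318*2 + 144 = 636 + 144 = 780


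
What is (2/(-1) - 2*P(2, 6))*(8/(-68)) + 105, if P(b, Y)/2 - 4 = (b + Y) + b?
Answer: 1901/17 ≈ 111.82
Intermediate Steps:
P(b, Y) = 8 + 2*Y + 4*b (P(b, Y) = 8 + 2*((b + Y) + b) = 8 + 2*((Y + b) + b) = 8 + 2*(Y + 2*b) = 8 + (2*Y + 4*b) = 8 + 2*Y + 4*b)
(2/(-1) - 2*P(2, 6))*(8/(-68)) + 105 = (2/(-1) - 2*(8 + 2*6 + 4*2))*(8/(-68)) + 105 = (2*(-1) - 2*(8 + 12 + 8))*(8*(-1/68)) + 105 = (-2 - 2*28)*(-2/17) + 105 = (-2 - 56)*(-2/17) + 105 = -58*(-2/17) + 105 = 116/17 + 105 = 1901/17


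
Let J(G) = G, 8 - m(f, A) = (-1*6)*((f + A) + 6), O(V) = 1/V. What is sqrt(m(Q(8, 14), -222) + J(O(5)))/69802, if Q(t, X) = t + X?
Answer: I*sqrt(28895)/349010 ≈ 0.00048705*I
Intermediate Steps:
Q(t, X) = X + t
O(V) = 1/V
m(f, A) = 44 + 6*A + 6*f (m(f, A) = 8 - (-1*6)*((f + A) + 6) = 8 - (-6)*((A + f) + 6) = 8 - (-6)*(6 + A + f) = 8 - (-36 - 6*A - 6*f) = 8 + (36 + 6*A + 6*f) = 44 + 6*A + 6*f)
sqrt(m(Q(8, 14), -222) + J(O(5)))/69802 = sqrt((44 + 6*(-222) + 6*(14 + 8)) + 1/5)/69802 = sqrt((44 - 1332 + 6*22) + 1/5)*(1/69802) = sqrt((44 - 1332 + 132) + 1/5)*(1/69802) = sqrt(-1156 + 1/5)*(1/69802) = sqrt(-5779/5)*(1/69802) = (I*sqrt(28895)/5)*(1/69802) = I*sqrt(28895)/349010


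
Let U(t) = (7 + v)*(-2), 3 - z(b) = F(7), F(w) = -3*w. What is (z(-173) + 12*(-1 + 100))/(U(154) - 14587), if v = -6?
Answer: -404/4863 ≈ -0.083076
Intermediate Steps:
z(b) = 24 (z(b) = 3 - (-3)*7 = 3 - 1*(-21) = 3 + 21 = 24)
U(t) = -2 (U(t) = (7 - 6)*(-2) = 1*(-2) = -2)
(z(-173) + 12*(-1 + 100))/(U(154) - 14587) = (24 + 12*(-1 + 100))/(-2 - 14587) = (24 + 12*99)/(-14589) = (24 + 1188)*(-1/14589) = 1212*(-1/14589) = -404/4863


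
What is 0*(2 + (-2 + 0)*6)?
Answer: 0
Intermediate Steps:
0*(2 + (-2 + 0)*6) = 0*(2 - 2*6) = 0*(2 - 12) = 0*(-10) = 0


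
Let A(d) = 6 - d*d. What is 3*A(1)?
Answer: 15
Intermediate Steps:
A(d) = 6 - d**2
3*A(1) = 3*(6 - 1*1**2) = 3*(6 - 1*1) = 3*(6 - 1) = 3*5 = 15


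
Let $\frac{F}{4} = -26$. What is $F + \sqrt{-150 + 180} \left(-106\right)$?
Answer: $-104 - 106 \sqrt{30} \approx -684.59$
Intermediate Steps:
$F = -104$ ($F = 4 \left(-26\right) = -104$)
$F + \sqrt{-150 + 180} \left(-106\right) = -104 + \sqrt{-150 + 180} \left(-106\right) = -104 + \sqrt{30} \left(-106\right) = -104 - 106 \sqrt{30}$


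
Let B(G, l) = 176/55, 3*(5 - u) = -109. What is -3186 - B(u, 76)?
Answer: -15946/5 ≈ -3189.2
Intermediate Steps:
u = 124/3 (u = 5 - 1/3*(-109) = 5 + 109/3 = 124/3 ≈ 41.333)
B(G, l) = 16/5 (B(G, l) = 176*(1/55) = 16/5)
-3186 - B(u, 76) = -3186 - 1*16/5 = -3186 - 16/5 = -15946/5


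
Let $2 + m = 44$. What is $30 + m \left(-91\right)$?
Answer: $-3792$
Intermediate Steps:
$m = 42$ ($m = -2 + 44 = 42$)
$30 + m \left(-91\right) = 30 + 42 \left(-91\right) = 30 - 3822 = -3792$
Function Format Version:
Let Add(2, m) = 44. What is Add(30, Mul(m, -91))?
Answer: -3792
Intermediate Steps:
m = 42 (m = Add(-2, 44) = 42)
Add(30, Mul(m, -91)) = Add(30, Mul(42, -91)) = Add(30, -3822) = -3792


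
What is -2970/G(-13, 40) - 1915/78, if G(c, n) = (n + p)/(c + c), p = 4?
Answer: 134975/78 ≈ 1730.4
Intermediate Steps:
G(c, n) = (4 + n)/(2*c) (G(c, n) = (n + 4)/(c + c) = (4 + n)/((2*c)) = (4 + n)*(1/(2*c)) = (4 + n)/(2*c))
-2970/G(-13, 40) - 1915/78 = -2970*(-26/(4 + 40)) - 1915/78 = -2970/((½)*(-1/13)*44) - 1915*1/78 = -2970/(-22/13) - 1915/78 = -2970*(-13/22) - 1915/78 = 1755 - 1915/78 = 134975/78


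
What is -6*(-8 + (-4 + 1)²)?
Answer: -6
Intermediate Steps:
-6*(-8 + (-4 + 1)²) = -6*(-8 + (-3)²) = -6*(-8 + 9) = -6*1 = -6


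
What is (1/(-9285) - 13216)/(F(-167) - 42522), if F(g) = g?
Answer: 122710561/396367365 ≈ 0.30959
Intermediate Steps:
(1/(-9285) - 13216)/(F(-167) - 42522) = (1/(-9285) - 13216)/(-167 - 42522) = (-1/9285 - 13216)/(-42689) = -122710561/9285*(-1/42689) = 122710561/396367365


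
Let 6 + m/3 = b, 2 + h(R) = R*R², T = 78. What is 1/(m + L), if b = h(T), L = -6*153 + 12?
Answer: 1/1422726 ≈ 7.0288e-7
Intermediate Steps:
L = -906 (L = -918 + 12 = -906)
h(R) = -2 + R³ (h(R) = -2 + R*R² = -2 + R³)
b = 474550 (b = -2 + 78³ = -2 + 474552 = 474550)
m = 1423632 (m = -18 + 3*474550 = -18 + 1423650 = 1423632)
1/(m + L) = 1/(1423632 - 906) = 1/1422726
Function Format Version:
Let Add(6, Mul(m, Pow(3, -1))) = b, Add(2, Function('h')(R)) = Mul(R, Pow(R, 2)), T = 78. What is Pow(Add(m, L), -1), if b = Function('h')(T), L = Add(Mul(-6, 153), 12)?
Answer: Rational(1, 1422726) ≈ 7.0288e-7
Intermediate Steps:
L = -906 (L = Add(-918, 12) = -906)
Function('h')(R) = Add(-2, Pow(R, 3)) (Function('h')(R) = Add(-2, Mul(R, Pow(R, 2))) = Add(-2, Pow(R, 3)))
b = 474550 (b = Add(-2, Pow(78, 3)) = Add(-2, 474552) = 474550)
m = 1423632 (m = Add(-18, Mul(3, 474550)) = Add(-18, 1423650) = 1423632)
Pow(Add(m, L), -1) = Pow(Add(1423632, -906), -1) = Pow(1422726, -1) = Rational(1, 1422726)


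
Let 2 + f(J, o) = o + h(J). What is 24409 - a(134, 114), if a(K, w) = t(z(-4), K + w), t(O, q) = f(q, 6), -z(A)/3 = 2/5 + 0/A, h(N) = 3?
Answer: 24402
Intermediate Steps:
z(A) = -6/5 (z(A) = -3*(2/5 + 0/A) = -3*(2*(⅕) + 0) = -3*(⅖ + 0) = -3*⅖ = -6/5)
f(J, o) = 1 + o (f(J, o) = -2 + (o + 3) = -2 + (3 + o) = 1 + o)
t(O, q) = 7 (t(O, q) = 1 + 6 = 7)
a(K, w) = 7
24409 - a(134, 114) = 24409 - 1*7 = 24409 - 7 = 24402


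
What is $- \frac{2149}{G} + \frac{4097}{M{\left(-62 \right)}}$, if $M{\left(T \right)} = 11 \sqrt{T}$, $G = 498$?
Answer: $- \frac{2149}{498} - \frac{4097 i \sqrt{62}}{682} \approx -4.3153 - 47.302 i$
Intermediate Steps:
$- \frac{2149}{G} + \frac{4097}{M{\left(-62 \right)}} = - \frac{2149}{498} + \frac{4097}{11 \sqrt{-62}} = \left(-2149\right) \frac{1}{498} + \frac{4097}{11 i \sqrt{62}} = - \frac{2149}{498} + \frac{4097}{11 i \sqrt{62}} = - \frac{2149}{498} + 4097 \left(- \frac{i \sqrt{62}}{682}\right) = - \frac{2149}{498} - \frac{4097 i \sqrt{62}}{682}$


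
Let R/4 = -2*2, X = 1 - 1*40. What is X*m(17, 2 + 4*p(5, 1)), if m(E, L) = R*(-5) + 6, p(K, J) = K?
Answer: -3354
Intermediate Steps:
X = -39 (X = 1 - 40 = -39)
R = -16 (R = 4*(-2*2) = 4*(-4) = -16)
m(E, L) = 86 (m(E, L) = -16*(-5) + 6 = 80 + 6 = 86)
X*m(17, 2 + 4*p(5, 1)) = -39*86 = -3354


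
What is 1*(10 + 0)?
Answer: 10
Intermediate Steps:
1*(10 + 0) = 1*10 = 10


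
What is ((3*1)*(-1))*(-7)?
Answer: 21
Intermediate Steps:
((3*1)*(-1))*(-7) = (3*(-1))*(-7) = -3*(-7) = 21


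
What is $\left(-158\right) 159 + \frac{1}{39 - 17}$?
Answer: $- \frac{552683}{22} \approx -25122.0$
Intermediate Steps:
$\left(-158\right) 159 + \frac{1}{39 - 17} = -25122 + \frac{1}{22} = - \frac{552683}{22}$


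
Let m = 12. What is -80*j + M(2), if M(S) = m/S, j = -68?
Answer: 5446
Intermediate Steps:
M(S) = 12/S
-80*j + M(2) = -80*(-68) + 12/2 = 5440 + 12*(1/2) = 5440 + 6 = 5446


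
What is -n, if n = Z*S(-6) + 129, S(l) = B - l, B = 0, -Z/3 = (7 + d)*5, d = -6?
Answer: -39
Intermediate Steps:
Z = -15 (Z = -3*(7 - 6)*5 = -3*5 = -15)
S(l) = -l (S(l) = 0 - l = -l)
n = 39 (n = -(-15)*(-6) + 129 = -15*6 + 129 = -90 + 129 = 39)
-n = -1*39 = -39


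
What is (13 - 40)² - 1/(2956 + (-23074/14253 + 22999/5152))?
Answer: 158391441604659/217272311435 ≈ 729.00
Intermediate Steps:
(13 - 40)² - 1/(2956 + (-23074/14253 + 22999/5152)) = (-27)² - 1/(2956 + (-23074*1/14253 + 22999*(1/5152))) = 729 - 1/(2956 + (-23074/14253 + 22999/5152)) = 729 - 1/(2956 + 208927499/73431456) = 729 - 1/217272311435/73431456 = 729 - 1*73431456/217272311435 = 729 - 73431456/217272311435 = 158391441604659/217272311435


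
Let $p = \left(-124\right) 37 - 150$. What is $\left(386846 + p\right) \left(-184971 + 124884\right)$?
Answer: $-22959723396$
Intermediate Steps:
$p = -4738$ ($p = -4588 - 150 = -4738$)
$\left(386846 + p\right) \left(-184971 + 124884\right) = \left(386846 - 4738\right) \left(-184971 + 124884\right) = 382108 \left(-60087\right) = -22959723396$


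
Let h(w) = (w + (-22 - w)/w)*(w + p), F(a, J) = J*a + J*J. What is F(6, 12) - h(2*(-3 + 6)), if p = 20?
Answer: 544/3 ≈ 181.33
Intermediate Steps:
F(a, J) = J² + J*a (F(a, J) = J*a + J² = J² + J*a)
h(w) = (20 + w)*(w + (-22 - w)/w) (h(w) = (w + (-22 - w)/w)*(w + 20) = (w + (-22 - w)/w)*(20 + w) = (20 + w)*(w + (-22 - w)/w))
F(6, 12) - h(2*(-3 + 6)) = 12*(12 + 6) - (-42 + (2*(-3 + 6))² - 440*1/(2*(-3 + 6)) + 19*(2*(-3 + 6))) = 12*18 - (-42 + (2*3)² - 440/(2*3) + 19*(2*3)) = 216 - (-42 + 6² - 440/6 + 19*6) = 216 - (-42 + 36 - 440*⅙ + 114) = 216 - (-42 + 36 - 220/3 + 114) = 216 - 1*104/3 = 216 - 104/3 = 544/3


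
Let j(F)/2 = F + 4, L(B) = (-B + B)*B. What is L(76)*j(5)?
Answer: 0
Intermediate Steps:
L(B) = 0 (L(B) = 0*B = 0)
j(F) = 8 + 2*F (j(F) = 2*(F + 4) = 2*(4 + F) = 8 + 2*F)
L(76)*j(5) = 0*(8 + 2*5) = 0*(8 + 10) = 0*18 = 0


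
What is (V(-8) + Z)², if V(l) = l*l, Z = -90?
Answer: 676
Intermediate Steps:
V(l) = l²
(V(-8) + Z)² = ((-8)² - 90)² = (64 - 90)² = (-26)² = 676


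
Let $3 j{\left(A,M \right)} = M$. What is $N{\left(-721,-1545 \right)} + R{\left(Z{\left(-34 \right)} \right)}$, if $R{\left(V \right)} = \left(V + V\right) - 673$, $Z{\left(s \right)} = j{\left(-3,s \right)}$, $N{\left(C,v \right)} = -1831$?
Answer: $- \frac{7580}{3} \approx -2526.7$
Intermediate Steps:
$j{\left(A,M \right)} = \frac{M}{3}$
$Z{\left(s \right)} = \frac{s}{3}$
$R{\left(V \right)} = -673 + 2 V$ ($R{\left(V \right)} = 2 V - 673 = -673 + 2 V$)
$N{\left(-721,-1545 \right)} + R{\left(Z{\left(-34 \right)} \right)} = -1831 - \left(673 - 2 \cdot \frac{1}{3} \left(-34\right)\right) = -1831 + \left(-673 + 2 \left(- \frac{34}{3}\right)\right) = -1831 - \frac{2087}{3} = - \frac{7580}{3}$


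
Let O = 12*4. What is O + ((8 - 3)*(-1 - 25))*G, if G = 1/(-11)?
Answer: 658/11 ≈ 59.818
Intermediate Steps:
G = -1/11 ≈ -0.090909
O = 48
O + ((8 - 3)*(-1 - 25))*G = 48 + ((8 - 3)*(-1 - 25))*(-1/11) = 48 + (5*(-26))*(-1/11) = 48 - 130*(-1/11) = 48 + 130/11 = 658/11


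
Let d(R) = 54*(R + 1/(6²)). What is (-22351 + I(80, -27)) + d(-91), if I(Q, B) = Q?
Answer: -54367/2 ≈ -27184.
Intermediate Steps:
d(R) = 3/2 + 54*R (d(R) = 54*(R + 1/36) = 54*(1/36 + R) = 3/2 + 54*R)
(-22351 + I(80, -27)) + d(-91) = (-22351 + 80) + (3/2 + 54*(-91)) = -22271 + (3/2 - 4914) = -22271 - 9825/2 = -54367/2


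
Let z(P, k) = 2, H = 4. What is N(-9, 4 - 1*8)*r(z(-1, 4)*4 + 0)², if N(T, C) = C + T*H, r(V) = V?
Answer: -2560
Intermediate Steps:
N(T, C) = C + 4*T (N(T, C) = C + T*4 = C + 4*T)
N(-9, 4 - 1*8)*r(z(-1, 4)*4 + 0)² = ((4 - 1*8) + 4*(-9))*(2*4 + 0)² = ((4 - 8) - 36)*(8 + 0)² = (-4 - 36)*8² = -40*64 = -2560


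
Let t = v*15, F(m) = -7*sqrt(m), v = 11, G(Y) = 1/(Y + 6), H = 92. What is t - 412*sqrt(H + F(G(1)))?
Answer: 165 - 412*sqrt(92 - sqrt(7)) ≈ -3729.5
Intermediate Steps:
G(Y) = 1/(6 + Y)
t = 165 (t = 11*15 = 165)
t - 412*sqrt(H + F(G(1))) = 165 - 412*sqrt(92 - 7/sqrt(6 + 1)) = 165 - 412*sqrt(92 - 7*sqrt(7)/7) = 165 - 412*sqrt(92 - sqrt(7))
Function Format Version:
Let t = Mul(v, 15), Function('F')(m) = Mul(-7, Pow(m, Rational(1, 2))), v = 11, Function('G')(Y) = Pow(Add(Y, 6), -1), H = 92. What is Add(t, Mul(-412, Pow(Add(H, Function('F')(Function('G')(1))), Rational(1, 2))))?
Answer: Add(165, Mul(-412, Pow(Add(92, Mul(-1, Pow(7, Rational(1, 2)))), Rational(1, 2)))) ≈ -3729.5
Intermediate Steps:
Function('G')(Y) = Pow(Add(6, Y), -1)
t = 165 (t = Mul(11, 15) = 165)
Add(t, Mul(-412, Pow(Add(H, Function('F')(Function('G')(1))), Rational(1, 2)))) = Add(165, Mul(-412, Pow(Add(92, Mul(-7, Pow(Pow(Add(6, 1), -1), Rational(1, 2)))), Rational(1, 2)))) = Add(165, Mul(-412, Pow(Add(92, Mul(-7, Pow(Pow(7, -1), Rational(1, 2)))), Rational(1, 2)))) = Add(165, Mul(-412, Pow(Add(92, Mul(-7, Pow(Rational(1, 7), Rational(1, 2)))), Rational(1, 2)))) = Add(165, Mul(-412, Pow(Add(92, Mul(-7, Mul(Rational(1, 7), Pow(7, Rational(1, 2))))), Rational(1, 2)))) = Add(165, Mul(-412, Pow(Add(92, Mul(-1, Pow(7, Rational(1, 2)))), Rational(1, 2))))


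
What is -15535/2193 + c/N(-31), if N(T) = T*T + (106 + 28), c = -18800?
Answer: -1294205/53363 ≈ -24.253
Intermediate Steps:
N(T) = 134 + T² (N(T) = T² + 134 = 134 + T²)
-15535/2193 + c/N(-31) = -15535/2193 - 18800/(134 + (-31)²) = -15535*1/2193 - 18800/(134 + 961) = -15535/2193 - 18800/1095 = -15535/2193 - 18800*1/1095 = -15535/2193 - 3760/219 = -1294205/53363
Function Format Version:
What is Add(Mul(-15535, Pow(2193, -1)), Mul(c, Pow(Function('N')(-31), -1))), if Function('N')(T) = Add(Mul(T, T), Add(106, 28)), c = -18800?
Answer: Rational(-1294205, 53363) ≈ -24.253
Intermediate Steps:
Function('N')(T) = Add(134, Pow(T, 2)) (Function('N')(T) = Add(Pow(T, 2), 134) = Add(134, Pow(T, 2)))
Add(Mul(-15535, Pow(2193, -1)), Mul(c, Pow(Function('N')(-31), -1))) = Add(Mul(-15535, Pow(2193, -1)), Mul(-18800, Pow(Add(134, Pow(-31, 2)), -1))) = Add(Mul(-15535, Rational(1, 2193)), Mul(-18800, Pow(Add(134, 961), -1))) = Add(Rational(-15535, 2193), Mul(-18800, Pow(1095, -1))) = Add(Rational(-15535, 2193), Mul(-18800, Rational(1, 1095))) = Add(Rational(-15535, 2193), Rational(-3760, 219)) = Rational(-1294205, 53363)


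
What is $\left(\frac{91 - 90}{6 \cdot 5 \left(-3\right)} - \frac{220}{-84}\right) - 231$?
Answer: $- \frac{143887}{630} \approx -228.39$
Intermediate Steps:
$\left(\frac{91 - 90}{6 \cdot 5 \left(-3\right)} - \frac{220}{-84}\right) - 231 = \left(\frac{91 - 90}{30 \left(-3\right)} - - \frac{55}{21}\right) - 231 = \left(1 \frac{1}{-90} + \frac{55}{21}\right) - 231 = \left(1 \left(- \frac{1}{90}\right) + \frac{55}{21}\right) - 231 = \left(- \frac{1}{90} + \frac{55}{21}\right) - 231 = \frac{1643}{630} - 231 = - \frac{143887}{630}$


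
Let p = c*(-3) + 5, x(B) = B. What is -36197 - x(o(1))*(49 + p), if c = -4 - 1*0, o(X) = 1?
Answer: -36263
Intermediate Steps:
c = -4 (c = -4 + 0 = -4)
p = 17 (p = -4*(-3) + 5 = 12 + 5 = 17)
-36197 - x(o(1))*(49 + p) = -36197 - (49 + 17) = -36197 - 66 = -36263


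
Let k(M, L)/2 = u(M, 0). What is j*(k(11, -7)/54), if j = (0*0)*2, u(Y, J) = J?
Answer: 0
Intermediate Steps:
k(M, L) = 0 (k(M, L) = 2*0 = 0)
j = 0 (j = 0*2 = 0)
j*(k(11, -7)/54) = 0*(0/54) = 0*(0*(1/54)) = 0*0 = 0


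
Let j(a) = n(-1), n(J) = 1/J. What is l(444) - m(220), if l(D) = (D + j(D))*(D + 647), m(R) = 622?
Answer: 482691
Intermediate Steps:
j(a) = -1 (j(a) = 1/(-1) = -1)
l(D) = (-1 + D)*(647 + D) (l(D) = (D - 1)*(D + 647) = (-1 + D)*(647 + D))
l(444) - m(220) = (-647 + 444**2 + 646*444) - 1*622 = (-647 + 197136 + 286824) - 622 = 483313 - 622 = 482691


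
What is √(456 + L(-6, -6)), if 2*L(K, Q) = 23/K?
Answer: √16347/6 ≈ 21.309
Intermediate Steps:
L(K, Q) = 23/(2*K) (L(K, Q) = (23/K)/2 = 23/(2*K))
√(456 + L(-6, -6)) = √(456 + (23/2)/(-6)) = √(456 + (23/2)*(-⅙)) = √(456 - 23/12) = √(5449/12) = √16347/6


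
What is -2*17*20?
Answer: -680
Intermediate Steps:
-2*17*20 = -34*20 = -680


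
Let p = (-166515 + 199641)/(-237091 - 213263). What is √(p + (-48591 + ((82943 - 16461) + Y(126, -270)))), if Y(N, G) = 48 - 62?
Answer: √100715984279098/75059 ≈ 133.70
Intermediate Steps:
Y(N, G) = -14
p = -5521/75059 (p = 33126/(-450354) = 33126*(-1/450354) = -5521/75059 ≈ -0.073555)
√(p + (-48591 + ((82943 - 16461) + Y(126, -270)))) = √(-5521/75059 + (-48591 + ((82943 - 16461) - 14))) = √(-5521/75059 + (-48591 + (66482 - 14))) = √(-5521/75059 + (-48591 + 66468)) = √(-5521/75059 + 17877) = √(1341824222/75059) = √100715984279098/75059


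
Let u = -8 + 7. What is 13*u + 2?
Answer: -11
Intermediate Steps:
u = -1
13*u + 2 = 13*(-1) + 2 = -13 + 2 = -11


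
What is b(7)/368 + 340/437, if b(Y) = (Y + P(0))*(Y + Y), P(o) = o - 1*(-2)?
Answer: 3917/3496 ≈ 1.1204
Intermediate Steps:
P(o) = 2 + o (P(o) = o + 2 = 2 + o)
b(Y) = 2*Y*(2 + Y) (b(Y) = (Y + (2 + 0))*(Y + Y) = (Y + 2)*(2*Y) = (2 + Y)*(2*Y) = 2*Y*(2 + Y))
b(7)/368 + 340/437 = (2*7*(2 + 7))/368 + 340/437 = (2*7*9)*(1/368) + 340*(1/437) = 126*(1/368) + 340/437 = 63/184 + 340/437 = 3917/3496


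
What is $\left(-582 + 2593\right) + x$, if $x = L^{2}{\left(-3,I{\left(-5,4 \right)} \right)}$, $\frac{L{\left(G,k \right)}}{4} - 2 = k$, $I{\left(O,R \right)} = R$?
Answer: $2587$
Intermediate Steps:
$L{\left(G,k \right)} = 8 + 4 k$
$x = 576$ ($x = \left(8 + 4 \cdot 4\right)^{2} = \left(8 + 16\right)^{2} = 24^{2} = 576$)
$\left(-582 + 2593\right) + x = \left(-582 + 2593\right) + 576 = 2011 + 576 = 2587$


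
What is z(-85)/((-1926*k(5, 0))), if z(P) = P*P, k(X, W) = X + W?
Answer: -1445/1926 ≈ -0.75026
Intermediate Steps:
k(X, W) = W + X
z(P) = P**2
z(-85)/((-1926*k(5, 0))) = (-85)**2/((-1926*(0 + 5))) = 7225/((-1926*5)) = 7225/(-9630) = 7225*(-1/9630) = -1445/1926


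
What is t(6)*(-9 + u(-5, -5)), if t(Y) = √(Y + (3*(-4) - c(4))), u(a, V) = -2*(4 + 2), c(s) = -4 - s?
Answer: -21*√2 ≈ -29.698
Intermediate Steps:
u(a, V) = -12 (u(a, V) = -2*6 = -12)
t(Y) = √(-4 + Y) (t(Y) = √(Y + (3*(-4) - (-4 - 1*4))) = √(Y + (-12 - (-4 - 4))) = √(Y + (-12 - 1*(-8))) = √(Y + (-12 + 8)) = √(Y - 4) = √(-4 + Y))
t(6)*(-9 + u(-5, -5)) = √(-4 + 6)*(-9 - 12) = √2*(-21) = -21*√2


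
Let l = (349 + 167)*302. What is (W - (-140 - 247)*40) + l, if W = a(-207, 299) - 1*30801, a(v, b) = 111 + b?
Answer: 140921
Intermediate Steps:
W = -30391 (W = (111 + 299) - 1*30801 = 410 - 30801 = -30391)
l = 155832 (l = 516*302 = 155832)
(W - (-140 - 247)*40) + l = (-30391 - (-140 - 247)*40) + 155832 = (-30391 - (-387)*40) + 155832 = (-30391 - 1*(-15480)) + 155832 = (-30391 + 15480) + 155832 = -14911 + 155832 = 140921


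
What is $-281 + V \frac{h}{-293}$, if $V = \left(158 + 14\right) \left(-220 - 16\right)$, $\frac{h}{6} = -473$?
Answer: $- \frac{115282429}{293} \approx -3.9346 \cdot 10^{5}$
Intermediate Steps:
$h = -2838$ ($h = 6 \left(-473\right) = -2838$)
$V = -40592$ ($V = 172 \left(-236\right) = -40592$)
$-281 + V \frac{h}{-293} = -281 - 40592 \left(- \frac{2838}{-293}\right) = -281 - 40592 \left(\left(-2838\right) \left(- \frac{1}{293}\right)\right) = -281 - \frac{115200096}{293} = - \frac{115282429}{293}$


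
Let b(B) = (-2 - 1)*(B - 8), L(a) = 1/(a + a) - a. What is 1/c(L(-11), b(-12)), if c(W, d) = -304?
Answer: -1/304 ≈ -0.0032895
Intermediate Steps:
L(a) = 1/(2*a) - a
b(B) = 24 - 3*B (b(B) = -3*(-8 + B) = 24 - 3*B)
1/c(L(-11), b(-12)) = 1/(-304) = -1/304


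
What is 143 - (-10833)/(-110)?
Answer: 4897/110 ≈ 44.518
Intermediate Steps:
143 - (-10833)/(-110) = 143 - (-10833)*(-1)/110 = 143 - 157*69/110 = 143 - 10833/110 = 4897/110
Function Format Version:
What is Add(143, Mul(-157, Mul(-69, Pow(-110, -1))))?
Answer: Rational(4897, 110) ≈ 44.518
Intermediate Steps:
Add(143, Mul(-157, Mul(-69, Pow(-110, -1)))) = Add(143, Mul(-157, Mul(-69, Rational(-1, 110)))) = Add(143, Mul(-157, Rational(69, 110))) = Add(143, Rational(-10833, 110)) = Rational(4897, 110)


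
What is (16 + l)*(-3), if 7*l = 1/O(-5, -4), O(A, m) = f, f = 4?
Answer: -1347/28 ≈ -48.107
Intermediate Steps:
O(A, m) = 4
l = 1/28 (l = (1/7)/4 = (1/7)*(1/4) = 1/28 ≈ 0.035714)
(16 + l)*(-3) = (16 + 1/28)*(-3) = (449/28)*(-3) = -1347/28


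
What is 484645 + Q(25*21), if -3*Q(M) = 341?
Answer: 1453594/3 ≈ 4.8453e+5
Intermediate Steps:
Q(M) = -341/3 (Q(M) = -⅓*341 = -341/3)
484645 + Q(25*21) = 484645 - 341/3 = 1453594/3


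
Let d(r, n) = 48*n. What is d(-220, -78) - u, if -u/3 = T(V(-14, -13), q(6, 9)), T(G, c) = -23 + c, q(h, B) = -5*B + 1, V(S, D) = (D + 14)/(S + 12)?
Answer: -3945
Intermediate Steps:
V(S, D) = (14 + D)/(12 + S)
q(h, B) = 1 - 5*B
u = 201 (u = -3*(-23 + (1 - 5*9)) = -3*(-23 + (1 - 45)) = -3*(-23 - 44) = -3*(-67) = 201)
d(-220, -78) - u = 48*(-78) - 1*201 = -3744 - 201 = -3945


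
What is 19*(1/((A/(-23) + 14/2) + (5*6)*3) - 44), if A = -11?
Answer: -98625/118 ≈ -835.80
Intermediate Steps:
19*(1/((A/(-23) + 14/2) + (5*6)*3) - 44) = 19*(1/((-11/(-23) + 14/2) + (5*6)*3) - 44) = 19*(1/((-11*(-1/23) + 14*(½)) + 30*3) - 44) = 19*(1/((11/23 + 7) + 90) - 44) = 19*(1/(172/23 + 90) - 44) = 19*(1/(2242/23) - 44) = 19*(23/2242 - 44) = 19*(-98625/2242) = -98625/118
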